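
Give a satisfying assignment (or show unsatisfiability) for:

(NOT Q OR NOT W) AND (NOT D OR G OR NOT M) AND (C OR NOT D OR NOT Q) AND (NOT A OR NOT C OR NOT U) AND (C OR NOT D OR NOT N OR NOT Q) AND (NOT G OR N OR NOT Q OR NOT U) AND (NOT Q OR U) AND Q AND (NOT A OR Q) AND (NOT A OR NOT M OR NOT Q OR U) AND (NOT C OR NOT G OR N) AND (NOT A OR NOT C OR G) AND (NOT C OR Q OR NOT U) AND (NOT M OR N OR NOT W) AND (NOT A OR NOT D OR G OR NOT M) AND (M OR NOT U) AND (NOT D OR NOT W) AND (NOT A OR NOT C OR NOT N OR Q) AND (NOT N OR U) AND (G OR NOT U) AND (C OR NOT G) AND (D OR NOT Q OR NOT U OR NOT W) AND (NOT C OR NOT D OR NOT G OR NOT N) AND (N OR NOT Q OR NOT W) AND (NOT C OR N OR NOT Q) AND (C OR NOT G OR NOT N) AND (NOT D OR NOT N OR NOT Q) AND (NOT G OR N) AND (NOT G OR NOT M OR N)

Unit clause (Q) forces Q = True.
In (NOT Q OR NOT W) only NOT W is left, so W = False.
In (NOT Q OR U) only U is left, so U = True.
In (M OR NOT U) only M is left, so M = True.
In (G OR NOT U) only G is left, so G = True.
In (C OR NOT G) only C is left, so C = True.
In (NOT C OR N OR NOT Q) only N is left, so N = True.
In (NOT D OR NOT N OR NOT Q) only NOT D is left, so D = False.
In (NOT A OR NOT C OR NOT U) only NOT A is left, so A = False.
All clauses satisfied.

A = False, W = False, M = True, G = True, Q = True, D = False, N = True, U = True, C = True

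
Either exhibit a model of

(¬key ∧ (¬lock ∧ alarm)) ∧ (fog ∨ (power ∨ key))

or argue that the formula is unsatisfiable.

alarm = True; fog = True; lock = False; power = False; key = False

  ¬key ∧ (¬lock ∧ alarm) = True
    ¬key = True
    ¬lock ∧ alarm = True
      ¬lock = True
  fog ∨ (power ∨ key) = True
    power ∨ key = False
Both conjuncts True, so the formula holds.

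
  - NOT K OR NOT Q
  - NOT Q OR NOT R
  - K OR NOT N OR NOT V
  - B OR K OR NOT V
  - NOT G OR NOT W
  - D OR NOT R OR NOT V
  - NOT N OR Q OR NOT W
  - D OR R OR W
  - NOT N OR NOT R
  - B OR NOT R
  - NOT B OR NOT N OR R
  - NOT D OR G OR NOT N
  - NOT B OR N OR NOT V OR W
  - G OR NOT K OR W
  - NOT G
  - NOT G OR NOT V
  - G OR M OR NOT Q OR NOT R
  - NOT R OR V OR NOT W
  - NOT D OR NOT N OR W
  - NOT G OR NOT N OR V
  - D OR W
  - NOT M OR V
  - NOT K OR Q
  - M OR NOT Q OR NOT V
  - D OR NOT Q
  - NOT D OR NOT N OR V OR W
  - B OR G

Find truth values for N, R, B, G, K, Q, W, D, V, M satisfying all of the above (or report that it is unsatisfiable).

Unit clause (NOT G) forces G = False.
In (B OR G) only B is left, so B = True.
Try N = True:
  (NOT N OR NOT R) forces R = False.
  clause (NOT B OR NOT N OR R) is falsified — backtrack.
So N = False.
Set R = True.
  then (NOT Q OR NOT R) forces Q = False.
  then (NOT K OR Q) forces K = False.
Set W = True.
  then (NOT R OR V OR NOT W) forces V = True.
  then (D OR NOT R OR NOT V) forces D = True.
Set M = True.
All clauses satisfied.

N=F, R=T, B=T, G=F, K=F, Q=F, W=T, D=T, V=T, M=T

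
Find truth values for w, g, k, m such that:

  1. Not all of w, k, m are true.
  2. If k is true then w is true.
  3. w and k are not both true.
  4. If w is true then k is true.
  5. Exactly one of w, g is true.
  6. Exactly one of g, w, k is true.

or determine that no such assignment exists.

w: False, g: True, k: False, m: False

  (1) {w, k, m}: 0/3 true — not all ✓
  (2) k=F ⇒ w: vacuous ✓
  (3) w=F, k=F — not both ✓
  (4) w=F ⇒ k: vacuous ✓
  (5) {w, g}: 1 true — exactly one ✓
  (6) {g, w, k}: 1 true — exactly one ✓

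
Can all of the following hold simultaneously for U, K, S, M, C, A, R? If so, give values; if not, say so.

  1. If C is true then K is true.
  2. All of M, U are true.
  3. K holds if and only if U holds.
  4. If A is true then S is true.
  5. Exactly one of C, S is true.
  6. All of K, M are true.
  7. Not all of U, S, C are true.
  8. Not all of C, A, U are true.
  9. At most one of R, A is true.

U: True; K: True; S: False; M: True; C: True; A: False; R: False

  (1) C=T ⇒ K: T ✓
  (2) {M, U}: all 2 true ✓
  (3) K=T, U=T — same ✓
  (4) A=F ⇒ S: vacuous ✓
  (5) {C, S}: 1 true — exactly one ✓
  (6) {K, M}: all 2 true ✓
  (7) {U, S, C}: 2/3 true — not all ✓
  (8) {C, A, U}: 2/3 true — not all ✓
  (9) {R, A}: 0 true — at most one ✓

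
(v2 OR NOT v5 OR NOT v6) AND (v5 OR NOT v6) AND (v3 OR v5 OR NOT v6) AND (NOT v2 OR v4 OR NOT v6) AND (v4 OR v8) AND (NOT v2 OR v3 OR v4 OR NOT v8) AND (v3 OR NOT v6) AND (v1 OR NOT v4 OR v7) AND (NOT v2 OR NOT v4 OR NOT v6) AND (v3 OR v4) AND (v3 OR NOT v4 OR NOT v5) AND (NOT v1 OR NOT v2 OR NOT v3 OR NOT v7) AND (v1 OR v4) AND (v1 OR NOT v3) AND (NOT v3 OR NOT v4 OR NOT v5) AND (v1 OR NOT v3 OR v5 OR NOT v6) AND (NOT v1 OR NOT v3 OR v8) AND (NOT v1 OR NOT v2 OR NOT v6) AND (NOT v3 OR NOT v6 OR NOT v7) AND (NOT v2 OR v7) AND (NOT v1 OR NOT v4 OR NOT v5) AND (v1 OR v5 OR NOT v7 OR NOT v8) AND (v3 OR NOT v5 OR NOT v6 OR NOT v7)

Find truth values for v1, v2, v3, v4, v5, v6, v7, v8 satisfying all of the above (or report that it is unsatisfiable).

v1 = True, v2 = False, v3 = False, v4 = True, v5 = False, v6 = False, v7 = False, v8 = True

Set v1 = True.
Set v2 = False.
Set v3 = False.
  then (v3 OR NOT v6) forces v6 = False.
  then (v3 OR v4) forces v4 = True.
  then (v3 OR NOT v4 OR NOT v5) forces v5 = False.
Set v7 = False.
Set v8 = True.
All clauses satisfied.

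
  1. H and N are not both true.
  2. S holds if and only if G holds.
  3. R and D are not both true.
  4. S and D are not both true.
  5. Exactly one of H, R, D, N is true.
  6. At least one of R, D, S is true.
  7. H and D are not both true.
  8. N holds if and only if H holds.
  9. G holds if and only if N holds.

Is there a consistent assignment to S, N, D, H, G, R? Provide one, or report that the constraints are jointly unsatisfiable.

S: False, N: False, D: True, H: False, G: False, R: False

  (1) H=F, N=F — not both ✓
  (2) S=F, G=F — same ✓
  (3) R=F, D=T — not both ✓
  (4) S=F, D=T — not both ✓
  (5) {H, R, D, N}: 1 true — exactly one ✓
  (6) {R, D, S}: 1 true — at least one ✓
  (7) H=F, D=T — not both ✓
  (8) N=F, H=F — same ✓
  (9) G=F, N=F — same ✓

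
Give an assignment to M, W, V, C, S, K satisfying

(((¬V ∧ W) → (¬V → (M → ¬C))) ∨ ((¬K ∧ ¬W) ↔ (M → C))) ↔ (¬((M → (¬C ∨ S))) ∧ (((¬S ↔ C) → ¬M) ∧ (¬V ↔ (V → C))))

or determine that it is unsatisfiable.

M: True, W: True, V: False, C: True, S: False, K: False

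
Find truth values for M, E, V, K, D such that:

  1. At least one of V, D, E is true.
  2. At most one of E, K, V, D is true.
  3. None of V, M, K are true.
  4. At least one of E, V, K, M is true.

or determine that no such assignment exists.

M: False, E: True, V: False, K: False, D: False

  (1) {V, D, E}: 1 true — at least one ✓
  (2) {E, K, V, D}: 1 true — at most one ✓
  (3) {V, M, K}: 0 true — none ✓
  (4) {E, V, K, M}: 1 true — at least one ✓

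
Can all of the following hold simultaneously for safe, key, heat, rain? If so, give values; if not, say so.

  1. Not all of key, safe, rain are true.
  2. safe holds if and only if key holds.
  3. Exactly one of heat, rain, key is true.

safe: False; key: False; heat: True; rain: False

  (1) {key, safe, rain}: 0/3 true — not all ✓
  (2) safe=F, key=F — same ✓
  (3) {heat, rain, key}: 1 true — exactly one ✓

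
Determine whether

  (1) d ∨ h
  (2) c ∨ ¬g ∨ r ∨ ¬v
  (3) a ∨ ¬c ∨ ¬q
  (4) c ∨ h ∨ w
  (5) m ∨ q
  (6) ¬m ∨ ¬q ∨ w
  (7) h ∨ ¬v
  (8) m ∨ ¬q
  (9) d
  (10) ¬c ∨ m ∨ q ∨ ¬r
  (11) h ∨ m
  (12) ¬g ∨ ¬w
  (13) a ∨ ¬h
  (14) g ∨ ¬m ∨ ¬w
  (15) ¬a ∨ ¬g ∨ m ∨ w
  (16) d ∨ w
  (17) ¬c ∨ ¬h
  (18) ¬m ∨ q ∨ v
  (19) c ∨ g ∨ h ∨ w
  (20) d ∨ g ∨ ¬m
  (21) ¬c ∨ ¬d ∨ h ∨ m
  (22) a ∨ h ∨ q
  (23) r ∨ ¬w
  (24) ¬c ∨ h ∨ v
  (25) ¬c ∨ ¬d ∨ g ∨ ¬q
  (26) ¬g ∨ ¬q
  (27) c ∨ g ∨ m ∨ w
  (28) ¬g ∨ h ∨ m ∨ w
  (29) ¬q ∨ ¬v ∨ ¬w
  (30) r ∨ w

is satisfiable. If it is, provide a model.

Unit clause (d) forces d = True.
Try r = False:
  (r ∨ ¬w) forces w = False.
  clause (r ∨ w) is falsified — backtrack.
So r = True.
Set a = True.
Set g = True.
  then (¬g ∨ ¬w) forces w = False.
  then (¬a ∨ ¬g ∨ m ∨ w) forces m = True.
  then (¬g ∨ ¬q) forces q = False.
  then (¬m ∨ q ∨ v) forces v = True.
  then (h ∨ ¬v) forces h = True.
  then (¬c ∨ ¬h) forces c = False.
All clauses satisfied.

r = True, a = True, g = True, q = False, d = True, m = True, v = True, h = True, w = False, c = False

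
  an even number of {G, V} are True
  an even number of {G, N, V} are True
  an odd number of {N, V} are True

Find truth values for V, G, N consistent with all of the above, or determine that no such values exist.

V: True, G: True, N: False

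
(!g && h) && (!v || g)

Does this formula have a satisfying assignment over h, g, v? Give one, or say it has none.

h: True; g: False; v: False

  !g && h = True
    !g = True
  !v || g = True
    !v = True
Both conjuncts True, so the formula holds.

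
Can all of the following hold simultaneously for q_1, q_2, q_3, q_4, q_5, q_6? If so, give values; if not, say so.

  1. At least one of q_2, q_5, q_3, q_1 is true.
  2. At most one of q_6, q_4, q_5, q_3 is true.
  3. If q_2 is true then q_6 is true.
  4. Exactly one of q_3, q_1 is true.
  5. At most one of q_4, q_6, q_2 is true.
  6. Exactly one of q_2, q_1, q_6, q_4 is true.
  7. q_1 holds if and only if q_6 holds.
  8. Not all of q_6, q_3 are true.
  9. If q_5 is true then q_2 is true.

Case q_6 = True:
  (2) with q_6=T forces q_4 = False.
  (2) with q_6=T forces q_5 = False.
  (2) with q_6=T forces q_3 = False.
  (4) with q_3=F forces q_1 = True.
  Constraint (6) is violated (q_1=T, q_6=T) — contradiction.
Case q_6 = False:
  (3) with q_6=F forces q_2 = False.
  (7) with q_6=F forces q_1 = False.
  (4) with q_1=F forces q_3 = True.
  (2) with q_3=T forces q_4 = False.
  Constraint (6) is violated (q_2=F, q_1=F, q_6=F, q_4=F) — contradiction.
Both cases fail — unsatisfiable.

UNSATISFIABLE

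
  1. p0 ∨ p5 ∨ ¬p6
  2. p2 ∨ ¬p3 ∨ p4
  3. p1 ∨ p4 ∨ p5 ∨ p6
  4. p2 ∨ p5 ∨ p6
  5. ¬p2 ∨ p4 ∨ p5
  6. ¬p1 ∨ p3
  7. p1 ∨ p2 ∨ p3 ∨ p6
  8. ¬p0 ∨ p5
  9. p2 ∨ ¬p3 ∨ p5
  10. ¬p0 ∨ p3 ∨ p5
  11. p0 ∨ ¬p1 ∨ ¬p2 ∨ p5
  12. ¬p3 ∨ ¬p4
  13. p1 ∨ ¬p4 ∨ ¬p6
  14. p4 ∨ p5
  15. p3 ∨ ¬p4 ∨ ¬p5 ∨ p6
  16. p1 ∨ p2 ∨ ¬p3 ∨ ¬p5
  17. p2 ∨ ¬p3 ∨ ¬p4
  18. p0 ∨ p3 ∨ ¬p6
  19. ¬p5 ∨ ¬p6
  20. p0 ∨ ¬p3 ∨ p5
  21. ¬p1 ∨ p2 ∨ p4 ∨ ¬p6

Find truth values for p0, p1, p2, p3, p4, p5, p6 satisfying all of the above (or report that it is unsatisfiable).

Set p0 = True.
  then (¬p0 ∨ p5) forces p5 = True.
  then (¬p5 ∨ ¬p6) forces p6 = False.
Set p1 = True.
  then (¬p1 ∨ p3) forces p3 = True.
  then (¬p3 ∨ ¬p4) forces p4 = False.
  then (p2 ∨ ¬p3 ∨ p4) forces p2 = True.
All clauses satisfied.

p0 = True, p1 = True, p2 = True, p3 = True, p4 = False, p5 = True, p6 = False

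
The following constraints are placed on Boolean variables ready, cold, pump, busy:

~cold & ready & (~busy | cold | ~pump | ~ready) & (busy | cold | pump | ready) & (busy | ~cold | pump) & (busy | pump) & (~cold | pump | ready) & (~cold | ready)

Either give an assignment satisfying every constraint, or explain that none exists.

ready: True, cold: False, pump: False, busy: True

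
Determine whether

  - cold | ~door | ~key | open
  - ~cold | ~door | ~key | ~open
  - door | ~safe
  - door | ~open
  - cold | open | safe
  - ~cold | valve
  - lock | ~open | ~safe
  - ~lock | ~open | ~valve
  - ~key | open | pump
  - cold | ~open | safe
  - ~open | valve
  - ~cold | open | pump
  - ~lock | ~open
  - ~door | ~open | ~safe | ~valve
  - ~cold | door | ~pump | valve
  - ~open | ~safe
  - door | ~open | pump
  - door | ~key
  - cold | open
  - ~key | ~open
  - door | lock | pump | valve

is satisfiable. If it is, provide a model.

Set pump = True.
Try cold = False:
  (cold | open) forces open = True.
  (door | ~open) forces door = True.
  (cold | ~open | safe) forces safe = True.
  clause (~open | ~safe) is falsified — backtrack.
So cold = True.
  then (~cold | valve) forces valve = True.
Set lock = False.
Set open = False.
Set safe = False.
Set door = True.
Set key = True.
All clauses satisfied.

pump = True, cold = True, lock = False, open = False, safe = False, valve = True, door = True, key = True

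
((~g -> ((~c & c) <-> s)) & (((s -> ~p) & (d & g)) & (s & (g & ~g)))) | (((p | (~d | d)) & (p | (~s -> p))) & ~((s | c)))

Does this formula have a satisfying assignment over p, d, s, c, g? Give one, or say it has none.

p = True; d = True; s = False; c = False; g = False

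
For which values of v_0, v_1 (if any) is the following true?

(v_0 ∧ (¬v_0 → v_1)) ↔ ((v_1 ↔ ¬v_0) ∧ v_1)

v_0 = False; v_1 = False

  (v_0 ∧ (¬v_0 → v_1)) ↔ ((v_1 ↔ ¬v_0) ∧ v_1) = True
    v_0 ∧ (¬v_0 → v_1) = False
      ¬v_0 → v_1 = False
        ¬v_0 = True
    (v_1 ↔ ¬v_0) ∧ v_1 = False
      v_1 ↔ ¬v_0 = False
        ¬v_0 = True
The formula evaluates to True.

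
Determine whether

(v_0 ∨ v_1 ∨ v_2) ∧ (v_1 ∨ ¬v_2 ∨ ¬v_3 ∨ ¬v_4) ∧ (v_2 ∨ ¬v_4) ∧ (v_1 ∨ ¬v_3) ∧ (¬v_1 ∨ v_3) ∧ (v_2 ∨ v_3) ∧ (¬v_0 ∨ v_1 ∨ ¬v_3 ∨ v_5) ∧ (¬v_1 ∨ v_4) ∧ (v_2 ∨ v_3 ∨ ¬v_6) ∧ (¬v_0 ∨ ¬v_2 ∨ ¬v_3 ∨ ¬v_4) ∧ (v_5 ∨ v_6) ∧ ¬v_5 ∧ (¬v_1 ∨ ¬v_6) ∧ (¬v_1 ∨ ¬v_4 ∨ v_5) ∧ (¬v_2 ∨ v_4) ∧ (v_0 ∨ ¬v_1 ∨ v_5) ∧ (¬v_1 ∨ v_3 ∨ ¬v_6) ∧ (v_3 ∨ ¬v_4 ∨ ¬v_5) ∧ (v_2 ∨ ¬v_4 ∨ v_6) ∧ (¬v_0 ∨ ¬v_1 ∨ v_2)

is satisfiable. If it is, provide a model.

v_0 = False, v_1 = False, v_2 = True, v_3 = False, v_4 = True, v_5 = False, v_6 = True

Unit clause (¬v_5) forces v_5 = False.
In (v_5 ∨ v_6) only v_6 is left, so v_6 = True.
In (¬v_1 ∨ ¬v_6) only ¬v_1 is left, so v_1 = False.
In (v_1 ∨ ¬v_3) only ¬v_3 is left, so v_3 = False.
In (v_2 ∨ v_3) only v_2 is left, so v_2 = True.
In (¬v_2 ∨ v_4) only v_4 is left, so v_4 = True.
Set v_0 = False.
All clauses satisfied.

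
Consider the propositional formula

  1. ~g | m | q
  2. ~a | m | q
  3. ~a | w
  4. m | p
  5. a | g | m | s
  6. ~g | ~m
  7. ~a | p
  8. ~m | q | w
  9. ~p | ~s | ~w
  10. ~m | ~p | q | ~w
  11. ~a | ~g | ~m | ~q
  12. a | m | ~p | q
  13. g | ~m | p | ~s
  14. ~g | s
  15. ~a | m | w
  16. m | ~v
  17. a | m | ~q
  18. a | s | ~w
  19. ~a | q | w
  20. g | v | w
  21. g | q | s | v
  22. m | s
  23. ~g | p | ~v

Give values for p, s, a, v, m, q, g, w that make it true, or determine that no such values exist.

Set p = True.
Set s = False.
  then (~g | s) forces g = False.
  then (m | s) forces m = True.
Set a = True.
  then (~a | w) forces w = True.
  then (~m | ~p | q | ~w) forces q = True.
Set v = True.
All clauses satisfied.

p = True, s = False, a = True, v = True, m = True, q = True, g = False, w = True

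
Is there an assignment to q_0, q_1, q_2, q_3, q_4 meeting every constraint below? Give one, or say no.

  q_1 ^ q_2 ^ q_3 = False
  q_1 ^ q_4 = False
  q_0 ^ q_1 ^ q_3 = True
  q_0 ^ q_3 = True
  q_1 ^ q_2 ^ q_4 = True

q_0 = False, q_1 = False, q_2 = True, q_3 = True, q_4 = False

q_1 ^ q_2 ^ q_3 = F ^ T ^ T = False ✓
q_1 ^ q_4 = F ^ F = False ✓
q_0 ^ q_1 ^ q_3 = F ^ F ^ T = True ✓
q_0 ^ q_3 = F ^ T = True ✓
q_1 ^ q_2 ^ q_4 = F ^ T ^ F = True ✓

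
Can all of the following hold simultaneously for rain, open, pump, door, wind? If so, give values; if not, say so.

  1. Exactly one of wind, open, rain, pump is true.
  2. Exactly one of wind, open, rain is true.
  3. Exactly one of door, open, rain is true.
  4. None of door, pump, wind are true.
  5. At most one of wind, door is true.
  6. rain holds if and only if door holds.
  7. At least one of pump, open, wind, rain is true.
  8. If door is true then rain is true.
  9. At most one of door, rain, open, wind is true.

rain = False, open = True, pump = False, door = False, wind = False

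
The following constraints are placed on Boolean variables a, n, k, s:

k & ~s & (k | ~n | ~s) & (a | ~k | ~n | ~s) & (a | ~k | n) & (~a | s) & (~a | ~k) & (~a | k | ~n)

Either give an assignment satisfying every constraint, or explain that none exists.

a=F; n=T; k=T; s=F

Unit clause (k) forces k = True.
Unit clause (~s) forces s = False.
In (~a | s) only ~a is left, so a = False.
In (a | ~k | n) only n is left, so n = True.
Check each clause:
  (k): k holds.
  (~s): ~s holds.
  (k | ~n | ~s): k holds.
  (a | ~k | ~n | ~s): ~s holds.
  (a | ~k | n): n holds.
  (~a | s): ~a holds.
  (~a | ~k): ~a holds.
  (~a | k | ~n): ~a holds.
All clauses satisfied.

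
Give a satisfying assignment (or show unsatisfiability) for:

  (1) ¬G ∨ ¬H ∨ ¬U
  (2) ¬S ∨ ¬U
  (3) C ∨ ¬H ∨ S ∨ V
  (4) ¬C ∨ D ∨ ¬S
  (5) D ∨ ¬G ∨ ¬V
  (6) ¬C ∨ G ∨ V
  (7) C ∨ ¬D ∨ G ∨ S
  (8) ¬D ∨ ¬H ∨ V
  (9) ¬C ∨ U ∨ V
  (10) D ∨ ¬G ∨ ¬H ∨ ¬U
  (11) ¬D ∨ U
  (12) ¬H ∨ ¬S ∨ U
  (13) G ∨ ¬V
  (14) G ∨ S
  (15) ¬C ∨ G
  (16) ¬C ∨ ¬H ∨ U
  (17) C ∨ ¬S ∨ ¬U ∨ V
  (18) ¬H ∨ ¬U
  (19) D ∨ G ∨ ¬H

C: False; D: False; H: False; S: False; G: True; U: False; V: False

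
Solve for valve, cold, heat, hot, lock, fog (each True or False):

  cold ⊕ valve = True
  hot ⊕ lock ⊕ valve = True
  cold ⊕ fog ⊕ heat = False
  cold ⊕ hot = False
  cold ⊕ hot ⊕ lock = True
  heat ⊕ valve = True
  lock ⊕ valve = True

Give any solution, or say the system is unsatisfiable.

Unsatisfiable — no assignment works.

Adding constraints 1, 2, 5 mod 2: every variable appears an even number of times on the left, so the left side is 0.
But the right sides sum to 1 (mod 2). 0 ≠ 1 — the system is inconsistent.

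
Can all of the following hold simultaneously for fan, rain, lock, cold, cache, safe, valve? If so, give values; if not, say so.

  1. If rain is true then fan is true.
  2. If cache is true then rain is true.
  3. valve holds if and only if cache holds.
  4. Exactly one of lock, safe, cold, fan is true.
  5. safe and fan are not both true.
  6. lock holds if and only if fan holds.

fan=F, rain=F, lock=F, cold=F, cache=F, safe=T, valve=F

  (1) rain=F ⇒ fan: vacuous ✓
  (2) cache=F ⇒ rain: vacuous ✓
  (3) valve=F, cache=F — same ✓
  (4) {lock, safe, cold, fan}: 1 true — exactly one ✓
  (5) safe=T, fan=F — not both ✓
  (6) lock=F, fan=F — same ✓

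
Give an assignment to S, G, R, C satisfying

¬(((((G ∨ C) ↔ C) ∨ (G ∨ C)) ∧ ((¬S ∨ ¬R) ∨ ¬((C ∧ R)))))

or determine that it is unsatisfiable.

S = True, G = False, R = True, C = True

  ¬(((((G ∨ C) ↔ C) ∨ (G ∨ C)) ∧ ((¬S ∨ ¬R) ∨ ¬((C ∧ R))))) = True
    (((G ∨ C) ↔ C) ∨ (G ∨ C)) ∧ ((¬S ∨ ¬R) ∨ ¬((C ∧ R))) = False
      ((G ∨ C) ↔ C) ∨ (G ∨ C) = True
        (G ∨ C) ↔ C = True
          G ∨ C = True
        G ∨ C = True
      (¬S ∨ ¬R) ∨ ¬((C ∧ R)) = False
        ¬S ∨ ¬R = False
          ¬S = False
          ¬R = False
        ¬((C ∧ R)) = False
          C ∧ R = True
The formula evaluates to True.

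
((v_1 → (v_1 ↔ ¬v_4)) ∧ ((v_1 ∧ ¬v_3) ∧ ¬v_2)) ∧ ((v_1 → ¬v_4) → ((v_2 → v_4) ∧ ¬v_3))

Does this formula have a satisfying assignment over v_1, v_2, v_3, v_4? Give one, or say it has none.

v_1=T, v_2=F, v_3=F, v_4=F

  (v_1 → (v_1 ↔ ¬v_4)) ∧ ((v_1 ∧ ¬v_3) ∧ ¬v_2) = True
    v_1 → (v_1 ↔ ¬v_4) = True
      v_1 ↔ ¬v_4 = True
        ¬v_4 = True
    (v_1 ∧ ¬v_3) ∧ ¬v_2 = True
      v_1 ∧ ¬v_3 = True
        ¬v_3 = True
      ¬v_2 = True
  (v_1 → ¬v_4) → ((v_2 → v_4) ∧ ¬v_3) = True
    v_1 → ¬v_4 = True
      ¬v_4 = True
    (v_2 → v_4) ∧ ¬v_3 = True
      v_2 → v_4 = True
      ¬v_3 = True
Both conjuncts True, so the formula holds.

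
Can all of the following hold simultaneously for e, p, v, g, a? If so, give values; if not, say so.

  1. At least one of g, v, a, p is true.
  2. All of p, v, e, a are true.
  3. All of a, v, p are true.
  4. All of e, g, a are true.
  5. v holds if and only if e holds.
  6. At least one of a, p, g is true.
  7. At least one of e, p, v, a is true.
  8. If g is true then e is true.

e = True; p = True; v = True; g = True; a = True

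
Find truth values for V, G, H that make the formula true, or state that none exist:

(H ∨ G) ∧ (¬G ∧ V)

V: True, G: False, H: True

  H ∨ G = True
  ¬G ∧ V = True
    ¬G = True
Both conjuncts True, so the formula holds.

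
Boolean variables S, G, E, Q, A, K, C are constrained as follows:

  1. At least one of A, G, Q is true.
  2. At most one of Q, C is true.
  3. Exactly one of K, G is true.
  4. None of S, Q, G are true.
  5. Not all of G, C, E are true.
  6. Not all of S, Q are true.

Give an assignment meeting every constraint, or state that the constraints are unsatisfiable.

S = False, G = False, E = True, Q = False, A = True, K = True, C = True

  (1) {A, G, Q}: 1 true — at least one ✓
  (2) {Q, C}: 1 true — at most one ✓
  (3) {K, G}: 1 true — exactly one ✓
  (4) {S, Q, G}: 0 true — none ✓
  (5) {G, C, E}: 2/3 true — not all ✓
  (6) {S, Q}: 0/2 true — not all ✓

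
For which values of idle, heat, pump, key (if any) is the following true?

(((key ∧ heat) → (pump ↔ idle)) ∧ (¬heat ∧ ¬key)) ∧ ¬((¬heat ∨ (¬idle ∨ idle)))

The conjunct ¬((¬heat ∨ (¬idle ∨ idle))) is unsatisfiable on its own:
  idle=F, heat=F: evaluates to False.
  idle=F, heat=T: evaluates to False.
  idle=T, heat=F: evaluates to False.
  idle=T, heat=T: evaluates to False.
So the whole conjunction is unsatisfiable.

Unsatisfiable — no assignment works.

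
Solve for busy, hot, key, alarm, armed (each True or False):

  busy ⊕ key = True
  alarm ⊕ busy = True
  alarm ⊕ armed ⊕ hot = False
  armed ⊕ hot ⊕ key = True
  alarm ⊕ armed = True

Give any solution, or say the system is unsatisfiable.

No satisfying assignment exists.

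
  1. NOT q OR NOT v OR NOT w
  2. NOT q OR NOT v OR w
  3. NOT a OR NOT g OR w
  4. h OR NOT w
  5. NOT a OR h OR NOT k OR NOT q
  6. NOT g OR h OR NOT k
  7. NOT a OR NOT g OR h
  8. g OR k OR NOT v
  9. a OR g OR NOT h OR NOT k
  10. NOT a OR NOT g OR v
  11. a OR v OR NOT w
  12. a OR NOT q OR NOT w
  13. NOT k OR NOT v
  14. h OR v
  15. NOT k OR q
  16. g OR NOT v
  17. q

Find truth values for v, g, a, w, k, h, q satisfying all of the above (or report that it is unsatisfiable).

Unit clause (q) forces q = True.
Try v = True:
  (NOT q OR NOT v OR NOT w) forces w = False.
  clause (NOT q OR NOT v OR w) is falsified — backtrack.
So v = False.
  then (h OR v) forces h = True.
Set g = False.
Set a = True.
Set w = True.
Set k = False.
All clauses satisfied.

v: False, g: False, a: True, w: True, k: False, h: True, q: True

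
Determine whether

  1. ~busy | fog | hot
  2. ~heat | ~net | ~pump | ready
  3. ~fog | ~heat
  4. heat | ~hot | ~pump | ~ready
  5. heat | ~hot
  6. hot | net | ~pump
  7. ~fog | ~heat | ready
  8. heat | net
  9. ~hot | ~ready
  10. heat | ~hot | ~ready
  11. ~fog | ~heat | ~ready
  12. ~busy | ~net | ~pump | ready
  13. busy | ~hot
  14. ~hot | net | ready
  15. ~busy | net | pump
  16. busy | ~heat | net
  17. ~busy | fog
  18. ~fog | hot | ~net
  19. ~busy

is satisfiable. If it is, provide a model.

Unit clause (~busy) forces busy = False.
In (busy | ~hot) only ~hot is left, so hot = False.
Set pump = True.
  then (hot | net | ~pump) forces net = True.
  then (~fog | hot | ~net) forces fog = False.
Set ready = False.
  then (~heat | ~net | ~pump | ready) forces heat = False.
All clauses satisfied.

pump = True, busy = False, net = True, fog = False, ready = False, hot = False, heat = False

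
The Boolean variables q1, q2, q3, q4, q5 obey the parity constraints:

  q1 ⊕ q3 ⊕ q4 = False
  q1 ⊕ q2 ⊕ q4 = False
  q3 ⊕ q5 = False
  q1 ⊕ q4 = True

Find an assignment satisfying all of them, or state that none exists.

q1 = False, q2 = True, q3 = True, q4 = True, q5 = True

q1 ⊕ q3 ⊕ q4 = F ⊕ T ⊕ T = False ✓
q1 ⊕ q2 ⊕ q4 = F ⊕ T ⊕ T = False ✓
q3 ⊕ q5 = T ⊕ T = False ✓
q1 ⊕ q4 = F ⊕ T = True ✓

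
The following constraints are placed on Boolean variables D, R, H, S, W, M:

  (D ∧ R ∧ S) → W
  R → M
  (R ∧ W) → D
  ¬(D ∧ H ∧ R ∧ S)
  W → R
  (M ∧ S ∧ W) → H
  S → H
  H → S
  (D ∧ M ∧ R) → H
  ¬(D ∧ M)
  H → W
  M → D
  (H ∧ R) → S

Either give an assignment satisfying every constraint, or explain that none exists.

D: True, R: False, H: False, S: False, W: False, M: False

Set D = True.
  then (¬D ∨ ¬M) forces M = False.
  then (M ∨ ¬R) forces R = False.
  then (R ∨ ¬W) forces W = False.
  then (¬H ∨ W) forces H = False.
  then (H ∨ ¬S) forces S = False.
All clauses satisfied.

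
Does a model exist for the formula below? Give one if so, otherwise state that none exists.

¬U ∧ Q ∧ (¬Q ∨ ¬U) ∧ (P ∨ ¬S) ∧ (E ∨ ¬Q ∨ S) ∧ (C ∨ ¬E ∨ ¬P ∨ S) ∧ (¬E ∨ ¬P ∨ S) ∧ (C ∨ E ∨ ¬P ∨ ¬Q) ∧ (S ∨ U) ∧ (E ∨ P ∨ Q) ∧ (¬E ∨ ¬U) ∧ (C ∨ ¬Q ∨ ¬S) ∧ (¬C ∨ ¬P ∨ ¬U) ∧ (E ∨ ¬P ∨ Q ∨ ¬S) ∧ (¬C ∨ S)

Unit clause (¬U) forces U = False.
Unit clause (Q) forces Q = True.
In (S ∨ U) only S is left, so S = True.
In (C ∨ ¬Q ∨ ¬S) only C is left, so C = True.
In (P ∨ ¬S) only P is left, so P = True.
Set E = True.
All clauses satisfied.

Q=T, S=T, P=T, E=T, U=F, C=T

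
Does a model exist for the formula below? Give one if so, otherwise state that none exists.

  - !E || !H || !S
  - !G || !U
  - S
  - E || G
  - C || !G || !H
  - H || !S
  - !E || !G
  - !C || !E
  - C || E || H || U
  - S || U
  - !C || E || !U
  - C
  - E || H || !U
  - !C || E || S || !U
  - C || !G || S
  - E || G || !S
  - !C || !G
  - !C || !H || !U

Case C = True:
  (S) forces S = True.
  (H || !S) forces H = True.
  (!E || !H || !S) forces E = False.
  (E || G) forces G = True.
  Clause (!C || !G) is falsified — contradiction.
Case C = False:
  Clause (C) is falsified — contradiction.
Both cases fail, so the formula is unsatisfiable.

Unsatisfiable — no assignment works.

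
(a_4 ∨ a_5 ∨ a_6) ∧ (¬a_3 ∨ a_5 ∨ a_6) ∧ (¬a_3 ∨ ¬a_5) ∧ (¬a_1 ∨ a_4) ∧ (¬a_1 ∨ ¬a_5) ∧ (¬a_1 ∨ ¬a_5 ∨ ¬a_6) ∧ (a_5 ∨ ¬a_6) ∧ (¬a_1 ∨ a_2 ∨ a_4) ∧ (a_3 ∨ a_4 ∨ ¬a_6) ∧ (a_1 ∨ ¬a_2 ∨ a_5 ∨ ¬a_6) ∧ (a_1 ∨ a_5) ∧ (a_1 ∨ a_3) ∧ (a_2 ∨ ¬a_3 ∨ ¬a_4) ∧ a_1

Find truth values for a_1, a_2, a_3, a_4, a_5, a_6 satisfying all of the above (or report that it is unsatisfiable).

a_1: True; a_2: True; a_3: False; a_4: True; a_5: False; a_6: False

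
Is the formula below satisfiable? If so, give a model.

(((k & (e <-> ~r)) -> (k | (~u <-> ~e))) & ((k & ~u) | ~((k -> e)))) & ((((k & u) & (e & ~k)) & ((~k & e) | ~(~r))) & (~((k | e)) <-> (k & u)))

Case k = True: the conjunct ~k is False.
Case k = False: the conjunct (k & ~u) | ~((k -> e)) becomes (False & ~u) | ~True = False.
Both cases fail — unsatisfiable.

Unsatisfiable — no assignment works.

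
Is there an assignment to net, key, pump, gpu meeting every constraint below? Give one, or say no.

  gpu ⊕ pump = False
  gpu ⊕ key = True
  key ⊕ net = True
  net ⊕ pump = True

Unsatisfiable

Adding constraints 1, 2, 3, 4 mod 2: every variable appears an even number of times on the left, so the left side is 0.
But the right sides sum to 1 (mod 2). 0 ≠ 1 — the system is inconsistent.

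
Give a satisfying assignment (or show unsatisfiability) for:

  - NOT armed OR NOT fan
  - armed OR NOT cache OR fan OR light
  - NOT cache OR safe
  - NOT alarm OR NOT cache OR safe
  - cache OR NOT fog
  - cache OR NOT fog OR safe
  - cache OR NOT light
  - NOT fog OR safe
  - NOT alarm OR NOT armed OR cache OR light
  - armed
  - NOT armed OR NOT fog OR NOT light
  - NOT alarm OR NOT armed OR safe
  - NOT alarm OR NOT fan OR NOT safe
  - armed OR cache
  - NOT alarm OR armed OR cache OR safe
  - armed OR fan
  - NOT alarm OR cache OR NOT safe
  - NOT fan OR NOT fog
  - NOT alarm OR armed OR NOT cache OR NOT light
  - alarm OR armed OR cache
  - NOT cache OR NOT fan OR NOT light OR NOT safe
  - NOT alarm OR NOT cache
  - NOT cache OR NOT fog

alarm = False, safe = False, fan = False, cache = False, fog = False, armed = True, light = False

Unit clause (armed) forces armed = True.
In (NOT armed OR NOT fan) only NOT fan is left, so fan = False.
Set alarm = False.
Set safe = False.
  then (NOT cache OR safe) forces cache = False.
  then (cache OR NOT fog) forces fog = False.
  then (cache OR NOT light) forces light = False.
All clauses satisfied.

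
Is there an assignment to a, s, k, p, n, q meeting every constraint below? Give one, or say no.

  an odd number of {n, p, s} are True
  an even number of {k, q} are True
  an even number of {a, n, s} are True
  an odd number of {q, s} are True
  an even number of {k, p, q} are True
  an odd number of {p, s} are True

a: True, s: True, k: False, p: False, n: False, q: False

{n, p, s}: 1 true → odd ✓
{k, q}: 0 true → even ✓
{a, n, s}: 2 true → even ✓
{q, s}: 1 true → odd ✓
{k, p, q}: 0 true → even ✓
{p, s}: 1 true → odd ✓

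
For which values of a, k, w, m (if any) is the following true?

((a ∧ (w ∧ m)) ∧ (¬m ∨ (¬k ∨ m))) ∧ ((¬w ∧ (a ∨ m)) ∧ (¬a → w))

Case w = True: the conjunct ¬w is False.
Case w = False: the conjunct w is False.
Both cases fail — unsatisfiable.

The formula is unsatisfiable.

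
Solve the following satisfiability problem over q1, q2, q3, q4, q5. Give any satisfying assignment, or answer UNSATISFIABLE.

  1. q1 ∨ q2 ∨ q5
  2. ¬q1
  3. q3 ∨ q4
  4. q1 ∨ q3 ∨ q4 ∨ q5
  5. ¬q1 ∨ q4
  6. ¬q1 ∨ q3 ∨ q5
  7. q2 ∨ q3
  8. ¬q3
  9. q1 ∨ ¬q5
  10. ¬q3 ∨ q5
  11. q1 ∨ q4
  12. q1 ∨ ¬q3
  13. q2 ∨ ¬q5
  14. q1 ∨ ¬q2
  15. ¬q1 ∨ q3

UNSATISFIABLE

Case q1 = True:
  Clause (¬q1) is falsified — contradiction.
Case q1 = False:
  (¬q3) forces q3 = False.
  (q3 ∨ q4) forces q4 = True.
  (q2 ∨ q3) forces q2 = True.
  Clause (q1 ∨ ¬q2) is falsified — contradiction.
Both cases fail, so the formula is unsatisfiable.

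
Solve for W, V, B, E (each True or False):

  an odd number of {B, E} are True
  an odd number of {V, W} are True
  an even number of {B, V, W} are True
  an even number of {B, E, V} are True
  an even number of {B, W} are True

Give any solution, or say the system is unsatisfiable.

Unsatisfiable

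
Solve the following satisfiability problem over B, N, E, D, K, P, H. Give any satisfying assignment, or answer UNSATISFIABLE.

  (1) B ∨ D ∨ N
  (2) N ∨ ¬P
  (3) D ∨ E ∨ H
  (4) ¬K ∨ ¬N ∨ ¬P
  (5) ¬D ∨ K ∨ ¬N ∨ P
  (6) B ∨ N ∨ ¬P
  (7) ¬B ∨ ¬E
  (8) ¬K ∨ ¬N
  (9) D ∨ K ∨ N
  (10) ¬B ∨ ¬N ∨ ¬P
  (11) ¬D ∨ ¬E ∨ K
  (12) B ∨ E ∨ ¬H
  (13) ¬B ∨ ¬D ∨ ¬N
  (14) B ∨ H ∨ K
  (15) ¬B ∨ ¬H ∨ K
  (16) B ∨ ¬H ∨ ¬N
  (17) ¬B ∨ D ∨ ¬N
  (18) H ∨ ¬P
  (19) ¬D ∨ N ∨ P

Set B = True.
  then (¬B ∨ ¬E) forces E = False.
Set N = False.
  then (N ∨ ¬P) forces P = False.
  then (¬D ∨ N ∨ P) forces D = False.
  then (D ∨ E ∨ H) forces H = True.
  then (D ∨ K ∨ N) forces K = True.
All clauses satisfied.

B = True, N = False, E = False, D = False, K = True, P = False, H = True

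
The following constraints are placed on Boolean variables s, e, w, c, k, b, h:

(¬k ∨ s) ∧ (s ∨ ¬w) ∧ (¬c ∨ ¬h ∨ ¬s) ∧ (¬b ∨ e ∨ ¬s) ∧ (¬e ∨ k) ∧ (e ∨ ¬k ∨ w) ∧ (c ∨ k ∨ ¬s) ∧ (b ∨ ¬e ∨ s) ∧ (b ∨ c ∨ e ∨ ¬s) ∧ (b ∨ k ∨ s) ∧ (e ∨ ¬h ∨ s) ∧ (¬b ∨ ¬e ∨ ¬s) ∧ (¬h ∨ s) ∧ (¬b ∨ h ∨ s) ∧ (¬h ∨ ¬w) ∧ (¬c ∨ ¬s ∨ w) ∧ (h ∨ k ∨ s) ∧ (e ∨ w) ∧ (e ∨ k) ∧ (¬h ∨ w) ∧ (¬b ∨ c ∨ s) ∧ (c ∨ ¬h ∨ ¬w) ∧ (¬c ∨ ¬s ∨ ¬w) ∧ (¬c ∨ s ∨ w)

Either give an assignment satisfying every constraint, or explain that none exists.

Try s = False:
  (¬k ∨ s) forces k = False.
  (s ∨ ¬w) forces w = False.
  (¬e ∨ k) forces e = False.
  clause (e ∨ w) is falsified — backtrack.
So s = True.
Set e = True.
  then (¬e ∨ k) forces k = True.
  then (¬b ∨ ¬e ∨ ¬s) forces b = False.
Set w = True.
  then (¬h ∨ ¬w) forces h = False.
  then (¬c ∨ ¬s ∨ ¬w) forces c = False.
All clauses satisfied.

s = True; e = True; w = True; c = False; k = True; b = False; h = False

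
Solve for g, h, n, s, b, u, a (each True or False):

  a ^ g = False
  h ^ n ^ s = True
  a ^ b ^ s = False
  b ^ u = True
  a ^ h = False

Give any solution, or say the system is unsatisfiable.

g=F, h=F, n=T, s=F, b=F, u=T, a=F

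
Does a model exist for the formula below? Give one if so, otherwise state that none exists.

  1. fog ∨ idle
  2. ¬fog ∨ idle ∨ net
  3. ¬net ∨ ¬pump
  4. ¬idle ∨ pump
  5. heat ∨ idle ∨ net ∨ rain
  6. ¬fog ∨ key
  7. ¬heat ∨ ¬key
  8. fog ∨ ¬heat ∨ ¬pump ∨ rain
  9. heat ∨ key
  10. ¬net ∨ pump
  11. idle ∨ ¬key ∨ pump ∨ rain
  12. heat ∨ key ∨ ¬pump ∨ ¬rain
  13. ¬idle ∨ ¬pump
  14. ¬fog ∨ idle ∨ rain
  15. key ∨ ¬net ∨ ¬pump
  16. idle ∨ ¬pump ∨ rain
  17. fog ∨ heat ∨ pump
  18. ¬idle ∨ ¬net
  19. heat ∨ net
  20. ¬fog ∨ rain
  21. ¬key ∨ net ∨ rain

The formula is unsatisfiable.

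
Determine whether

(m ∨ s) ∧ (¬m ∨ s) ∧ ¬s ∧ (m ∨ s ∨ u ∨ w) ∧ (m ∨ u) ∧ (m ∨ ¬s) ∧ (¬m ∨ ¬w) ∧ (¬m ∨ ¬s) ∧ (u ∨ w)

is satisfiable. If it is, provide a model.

Unsatisfiable — no assignment works.

Case s = True:
  Clause (¬s) is falsified — contradiction.
Case s = False:
  (m ∨ s) forces m = True.
  Clause (¬m ∨ s) is falsified — contradiction.
Both cases fail, so the formula is unsatisfiable.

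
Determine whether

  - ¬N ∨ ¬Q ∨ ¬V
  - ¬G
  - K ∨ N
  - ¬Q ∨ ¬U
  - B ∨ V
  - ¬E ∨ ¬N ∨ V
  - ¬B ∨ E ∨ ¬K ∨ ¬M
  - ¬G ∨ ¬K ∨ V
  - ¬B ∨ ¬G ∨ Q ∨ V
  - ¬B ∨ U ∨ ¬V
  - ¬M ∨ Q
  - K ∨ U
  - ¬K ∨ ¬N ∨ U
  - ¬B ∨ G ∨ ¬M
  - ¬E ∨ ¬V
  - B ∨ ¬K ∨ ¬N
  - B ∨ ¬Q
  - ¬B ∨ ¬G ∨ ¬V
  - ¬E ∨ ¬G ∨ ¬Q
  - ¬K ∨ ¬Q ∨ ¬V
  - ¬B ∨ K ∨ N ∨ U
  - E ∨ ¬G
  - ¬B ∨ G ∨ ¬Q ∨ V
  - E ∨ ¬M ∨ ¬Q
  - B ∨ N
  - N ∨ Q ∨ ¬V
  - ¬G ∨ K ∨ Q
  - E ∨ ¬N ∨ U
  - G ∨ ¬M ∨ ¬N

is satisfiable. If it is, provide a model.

B = True, E = False, Q = False, U = True, N = True, G = False, V = False, K = True, M = False

Unit clause (¬G) forces G = False.
Set B = True.
  then (¬B ∨ G ∨ ¬M) forces M = False.
Set E = False.
Try Q = True:
  (¬Q ∨ ¬U) forces U = False.
  (¬B ∨ U ∨ ¬V) forces V = False.
  clause (¬B ∨ G ∨ ¬Q ∨ V) is falsified — backtrack.
So Q = False.
Set U = True.
Set N = True.
Set V = False.
Set K = True.
All clauses satisfied.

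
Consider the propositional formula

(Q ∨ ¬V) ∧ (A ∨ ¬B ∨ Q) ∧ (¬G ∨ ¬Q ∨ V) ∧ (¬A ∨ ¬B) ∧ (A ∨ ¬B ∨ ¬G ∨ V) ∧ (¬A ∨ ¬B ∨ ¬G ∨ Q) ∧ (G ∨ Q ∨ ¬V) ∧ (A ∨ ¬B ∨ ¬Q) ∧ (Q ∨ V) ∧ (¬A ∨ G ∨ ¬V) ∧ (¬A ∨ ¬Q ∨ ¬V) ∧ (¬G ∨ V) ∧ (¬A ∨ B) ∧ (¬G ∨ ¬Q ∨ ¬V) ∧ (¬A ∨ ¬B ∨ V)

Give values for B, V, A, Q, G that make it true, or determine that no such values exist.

B=F; V=T; A=F; Q=T; G=F

Try B = True:
  (¬A ∨ ¬B) forces A = False.
  (A ∨ ¬B ∨ Q) forces Q = True.
  clause (A ∨ ¬B ∨ ¬Q) is falsified — backtrack.
So B = False.
  then (¬A ∨ B) forces A = False.
Set V = True.
  then (Q ∨ ¬V) forces Q = True.
  then (¬G ∨ ¬Q ∨ ¬V) forces G = False.
All clauses satisfied.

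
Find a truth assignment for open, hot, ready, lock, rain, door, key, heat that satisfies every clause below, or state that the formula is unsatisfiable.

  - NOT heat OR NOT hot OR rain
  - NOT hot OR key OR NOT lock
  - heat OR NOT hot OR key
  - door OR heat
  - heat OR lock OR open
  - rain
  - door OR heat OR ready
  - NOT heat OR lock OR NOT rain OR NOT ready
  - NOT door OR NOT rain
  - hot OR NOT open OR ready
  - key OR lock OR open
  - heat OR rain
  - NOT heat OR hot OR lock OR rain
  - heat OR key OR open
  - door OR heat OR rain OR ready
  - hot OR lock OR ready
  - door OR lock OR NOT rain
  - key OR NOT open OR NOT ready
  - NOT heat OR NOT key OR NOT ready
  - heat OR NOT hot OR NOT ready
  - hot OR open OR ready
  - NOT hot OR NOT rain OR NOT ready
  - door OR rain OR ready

open = False, hot = False, ready = True, lock = True, rain = True, door = False, key = False, heat = True

Unit clause (rain) forces rain = True.
In (NOT door OR NOT rain) only NOT door is left, so door = False.
In (door OR lock OR NOT rain) only lock is left, so lock = True.
In (door OR heat) only heat is left, so heat = True.
Set open = False.
Set hot = False.
  then (hot OR open OR ready) forces ready = True.
  then (NOT heat OR NOT key OR NOT ready) forces key = False.
All clauses satisfied.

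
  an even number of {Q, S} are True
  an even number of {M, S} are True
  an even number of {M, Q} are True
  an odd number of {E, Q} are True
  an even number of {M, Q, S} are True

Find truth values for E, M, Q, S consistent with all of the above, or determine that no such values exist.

E: True, M: False, Q: False, S: False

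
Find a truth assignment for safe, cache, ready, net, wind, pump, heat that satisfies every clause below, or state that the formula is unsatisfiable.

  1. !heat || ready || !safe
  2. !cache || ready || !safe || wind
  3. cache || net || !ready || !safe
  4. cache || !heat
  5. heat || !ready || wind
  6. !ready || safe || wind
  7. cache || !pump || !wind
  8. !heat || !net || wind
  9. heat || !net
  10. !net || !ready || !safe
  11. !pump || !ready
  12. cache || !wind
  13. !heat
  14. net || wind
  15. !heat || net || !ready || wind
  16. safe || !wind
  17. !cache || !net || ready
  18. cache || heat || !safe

safe = True, cache = True, ready = True, net = False, wind = True, pump = False, heat = False

Unit clause (!heat) forces heat = False.
In (heat || !net) only !net is left, so net = False.
In (net || wind) only wind is left, so wind = True.
In (safe || !wind) only safe is left, so safe = True.
In (cache || heat || !safe) only cache is left, so cache = True.
Set ready = True.
  then (!pump || !ready) forces pump = False.
All clauses satisfied.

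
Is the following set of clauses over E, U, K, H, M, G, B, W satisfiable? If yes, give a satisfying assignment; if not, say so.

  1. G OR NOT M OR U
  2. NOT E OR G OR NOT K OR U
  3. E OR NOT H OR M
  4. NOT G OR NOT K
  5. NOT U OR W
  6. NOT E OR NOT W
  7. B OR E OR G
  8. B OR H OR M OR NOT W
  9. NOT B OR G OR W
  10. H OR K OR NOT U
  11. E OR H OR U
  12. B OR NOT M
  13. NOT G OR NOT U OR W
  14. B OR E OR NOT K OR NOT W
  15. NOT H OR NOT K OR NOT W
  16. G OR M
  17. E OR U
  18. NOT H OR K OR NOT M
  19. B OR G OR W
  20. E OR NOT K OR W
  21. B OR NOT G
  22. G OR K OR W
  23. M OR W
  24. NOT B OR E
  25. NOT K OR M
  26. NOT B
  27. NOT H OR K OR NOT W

Case B = True:
  Clause (NOT B) is falsified — contradiction.
Case B = False:
  (B OR NOT M) forces M = False.
  (G OR M) forces G = True.
  Clause (B OR NOT G) is falsified — contradiction.
Both cases fail, so the formula is unsatisfiable.

UNSATISFIABLE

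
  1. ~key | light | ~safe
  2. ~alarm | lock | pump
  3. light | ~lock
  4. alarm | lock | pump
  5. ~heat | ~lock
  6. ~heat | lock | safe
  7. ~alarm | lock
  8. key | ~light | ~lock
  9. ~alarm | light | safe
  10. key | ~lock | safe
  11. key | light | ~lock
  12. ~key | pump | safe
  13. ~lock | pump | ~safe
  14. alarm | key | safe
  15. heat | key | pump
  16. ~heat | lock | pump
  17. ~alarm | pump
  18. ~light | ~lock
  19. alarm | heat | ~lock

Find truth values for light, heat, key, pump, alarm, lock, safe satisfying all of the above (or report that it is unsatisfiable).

light = True, heat = False, key = False, pump = True, alarm = False, lock = False, safe = True

Set light = True.
  then (~light | ~lock) forces lock = False.
  then (~alarm | lock) forces alarm = False.
  then (alarm | lock | pump) forces pump = True.
Set heat = False.
Set key = False.
  then (alarm | key | safe) forces safe = True.
All clauses satisfied.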